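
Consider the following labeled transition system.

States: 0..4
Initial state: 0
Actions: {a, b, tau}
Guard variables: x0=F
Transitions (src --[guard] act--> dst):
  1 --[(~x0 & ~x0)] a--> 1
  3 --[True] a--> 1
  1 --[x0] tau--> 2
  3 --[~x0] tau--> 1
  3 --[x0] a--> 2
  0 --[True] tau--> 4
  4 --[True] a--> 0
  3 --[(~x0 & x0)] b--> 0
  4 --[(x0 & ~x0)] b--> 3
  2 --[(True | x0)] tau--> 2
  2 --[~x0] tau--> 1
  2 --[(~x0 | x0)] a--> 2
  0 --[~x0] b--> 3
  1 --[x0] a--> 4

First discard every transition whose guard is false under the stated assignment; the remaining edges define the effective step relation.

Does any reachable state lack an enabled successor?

Answer: DEADLOCK-FREE

Trace:
R = {0,1,3,4}
  0: b→3  tau→4  [2 exit(s)]
  1: a→1  [1 exit(s)]
  3: a→1  tau→1  [2 exit(s)]
  4: a→0  [1 exit(s)]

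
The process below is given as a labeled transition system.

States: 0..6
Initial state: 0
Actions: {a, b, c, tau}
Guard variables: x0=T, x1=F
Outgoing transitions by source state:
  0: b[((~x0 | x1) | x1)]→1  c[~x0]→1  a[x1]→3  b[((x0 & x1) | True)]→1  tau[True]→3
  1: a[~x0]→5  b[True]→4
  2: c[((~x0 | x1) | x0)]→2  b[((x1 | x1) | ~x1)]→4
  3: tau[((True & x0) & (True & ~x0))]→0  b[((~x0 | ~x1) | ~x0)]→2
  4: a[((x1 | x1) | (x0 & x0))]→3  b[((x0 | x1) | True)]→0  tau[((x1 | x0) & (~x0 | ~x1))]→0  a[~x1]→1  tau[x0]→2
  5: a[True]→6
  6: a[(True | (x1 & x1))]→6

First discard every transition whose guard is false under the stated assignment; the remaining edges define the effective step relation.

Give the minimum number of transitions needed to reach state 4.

BFS to 4:
  depth 0: {0}
  depth 1: {1,3}
  depth 2: {2,4}
first hit 4 at d=2 via b·b

Answer: 2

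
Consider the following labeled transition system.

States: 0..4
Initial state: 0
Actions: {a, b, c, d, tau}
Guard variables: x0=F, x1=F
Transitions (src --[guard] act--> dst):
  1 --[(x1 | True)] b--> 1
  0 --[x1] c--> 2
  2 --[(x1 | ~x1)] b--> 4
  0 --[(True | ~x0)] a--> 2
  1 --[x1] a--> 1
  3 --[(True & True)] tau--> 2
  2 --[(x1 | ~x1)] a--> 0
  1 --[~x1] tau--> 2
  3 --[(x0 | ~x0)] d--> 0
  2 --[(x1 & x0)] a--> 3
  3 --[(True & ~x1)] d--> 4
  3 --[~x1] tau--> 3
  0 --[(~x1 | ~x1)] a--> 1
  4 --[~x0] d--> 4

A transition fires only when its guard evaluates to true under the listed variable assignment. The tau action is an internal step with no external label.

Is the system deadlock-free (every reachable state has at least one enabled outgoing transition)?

Answer: DEADLOCK-FREE

Trace:
Reachable = {0,1,2,4}
  0: a→1  a→2  [2 exit(s)]
  1: b→1  tau→2  [2 exit(s)]
  2: a→0  b→4  [2 exit(s)]
  4: d→4  [1 exit(s)]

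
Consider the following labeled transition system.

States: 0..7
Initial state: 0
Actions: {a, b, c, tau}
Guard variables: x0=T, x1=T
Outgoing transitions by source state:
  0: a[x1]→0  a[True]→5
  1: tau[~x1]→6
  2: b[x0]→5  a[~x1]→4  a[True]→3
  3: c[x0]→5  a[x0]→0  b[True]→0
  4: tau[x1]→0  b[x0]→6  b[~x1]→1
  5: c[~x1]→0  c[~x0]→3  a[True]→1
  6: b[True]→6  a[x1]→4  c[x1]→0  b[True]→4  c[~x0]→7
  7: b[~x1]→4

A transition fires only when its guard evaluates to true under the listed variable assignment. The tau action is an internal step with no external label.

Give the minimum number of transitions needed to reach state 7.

Breadth-first toward 7:
  L0 = {0}
  L1 = {5}
  L2 = {1}
7 never appears.

Answer: UNREACHABLE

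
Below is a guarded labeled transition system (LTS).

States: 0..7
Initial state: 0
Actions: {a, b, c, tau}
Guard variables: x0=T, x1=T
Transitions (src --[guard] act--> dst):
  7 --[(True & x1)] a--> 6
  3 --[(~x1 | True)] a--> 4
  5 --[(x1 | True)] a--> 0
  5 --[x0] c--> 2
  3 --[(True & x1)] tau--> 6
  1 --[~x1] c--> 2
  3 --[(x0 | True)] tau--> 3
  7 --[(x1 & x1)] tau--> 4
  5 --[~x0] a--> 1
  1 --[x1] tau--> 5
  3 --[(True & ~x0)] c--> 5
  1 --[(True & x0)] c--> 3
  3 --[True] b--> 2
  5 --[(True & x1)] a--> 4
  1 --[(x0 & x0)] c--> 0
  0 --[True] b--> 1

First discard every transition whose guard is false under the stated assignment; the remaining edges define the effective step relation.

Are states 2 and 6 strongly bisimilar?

Compute ~ classes (split until stable):
  π0 = {{0,1,2,3,4,5,6,7}}
  π1 = {{0},{1},{2,4,6},{3},{5},{7}}
6 equivalence class(es) (converged in 2)
[2]={2,4,6}  [6]={2,4,6}

Answer: BISIMILAR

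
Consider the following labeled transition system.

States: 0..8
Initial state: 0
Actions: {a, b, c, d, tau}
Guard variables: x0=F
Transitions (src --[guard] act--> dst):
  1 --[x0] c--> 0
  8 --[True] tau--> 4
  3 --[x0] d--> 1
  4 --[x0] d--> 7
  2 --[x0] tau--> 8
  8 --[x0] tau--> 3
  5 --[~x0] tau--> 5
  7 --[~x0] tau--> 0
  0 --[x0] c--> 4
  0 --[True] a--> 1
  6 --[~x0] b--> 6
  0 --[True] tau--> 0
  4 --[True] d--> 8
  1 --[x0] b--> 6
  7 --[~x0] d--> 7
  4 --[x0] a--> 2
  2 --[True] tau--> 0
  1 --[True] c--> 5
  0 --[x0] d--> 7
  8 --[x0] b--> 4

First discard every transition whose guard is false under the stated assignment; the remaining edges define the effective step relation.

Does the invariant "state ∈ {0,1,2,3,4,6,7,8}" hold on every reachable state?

Answer: INVARIANT VIOLATED at state 5

Analysis:
Inv-set: {0,1,2,3,4,6,7,8}
Reach set: {0,1,5}
  0: ok
  1: ok
  5: ✗ unsafe
counterexample path to 5: a·c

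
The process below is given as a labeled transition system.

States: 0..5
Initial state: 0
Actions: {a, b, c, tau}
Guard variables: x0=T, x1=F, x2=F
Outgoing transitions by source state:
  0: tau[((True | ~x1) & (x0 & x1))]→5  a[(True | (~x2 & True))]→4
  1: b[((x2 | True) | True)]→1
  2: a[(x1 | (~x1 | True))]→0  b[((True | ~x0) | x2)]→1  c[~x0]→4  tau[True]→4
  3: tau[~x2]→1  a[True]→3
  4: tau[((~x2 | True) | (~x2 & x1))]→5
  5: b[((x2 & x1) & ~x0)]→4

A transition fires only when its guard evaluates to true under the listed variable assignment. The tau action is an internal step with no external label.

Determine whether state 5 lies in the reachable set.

Answer: REACHABLE

Working:
After dropping false guards: 8 live edges.
depth 0: {0}
depth 1: {4}  cumulative {0,4}
depth 2: {5}  cumulative {0,4,5}
R = {0,4,5}
trace reaching 5: a·tau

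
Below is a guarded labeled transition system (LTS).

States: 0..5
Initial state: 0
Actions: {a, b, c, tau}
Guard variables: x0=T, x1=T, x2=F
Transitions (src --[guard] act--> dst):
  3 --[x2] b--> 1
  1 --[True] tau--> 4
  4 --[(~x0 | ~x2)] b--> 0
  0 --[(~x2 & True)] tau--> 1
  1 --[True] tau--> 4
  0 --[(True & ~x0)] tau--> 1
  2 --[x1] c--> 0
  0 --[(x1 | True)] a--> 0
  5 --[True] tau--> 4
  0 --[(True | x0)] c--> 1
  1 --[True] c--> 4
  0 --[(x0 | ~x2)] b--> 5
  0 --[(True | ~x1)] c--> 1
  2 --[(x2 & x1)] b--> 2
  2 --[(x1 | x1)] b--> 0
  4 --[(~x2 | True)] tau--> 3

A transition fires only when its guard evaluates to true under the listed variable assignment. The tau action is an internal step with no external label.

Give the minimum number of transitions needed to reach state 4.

Answer: 2

Analysis:
BFS to 4:
  Layer 0: {0}
  Layer 1: {1,5}
  Layer 2: {4}
depth(4)=2, e.g. b·tau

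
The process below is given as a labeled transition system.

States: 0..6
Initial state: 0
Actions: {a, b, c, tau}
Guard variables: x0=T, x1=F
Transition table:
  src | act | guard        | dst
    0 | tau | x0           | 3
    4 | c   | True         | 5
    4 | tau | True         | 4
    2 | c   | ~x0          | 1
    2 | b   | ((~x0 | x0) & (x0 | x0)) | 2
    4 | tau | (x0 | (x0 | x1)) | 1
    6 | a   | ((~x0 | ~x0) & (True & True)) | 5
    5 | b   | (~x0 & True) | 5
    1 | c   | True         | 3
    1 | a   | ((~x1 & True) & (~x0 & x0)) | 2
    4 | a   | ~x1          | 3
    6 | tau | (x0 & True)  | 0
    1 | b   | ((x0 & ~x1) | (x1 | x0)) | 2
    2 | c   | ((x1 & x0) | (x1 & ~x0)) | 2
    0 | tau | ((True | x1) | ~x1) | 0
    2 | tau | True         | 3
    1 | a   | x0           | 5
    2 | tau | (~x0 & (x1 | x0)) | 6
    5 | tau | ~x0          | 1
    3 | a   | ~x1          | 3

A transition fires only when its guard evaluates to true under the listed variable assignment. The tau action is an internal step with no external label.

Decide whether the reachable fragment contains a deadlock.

Answer: DEADLOCK-FREE

Trace:
Reachable = {0,3}
  0: tau→0  tau→3  [2 exit(s)]
  3: a→3  [1 exit(s)]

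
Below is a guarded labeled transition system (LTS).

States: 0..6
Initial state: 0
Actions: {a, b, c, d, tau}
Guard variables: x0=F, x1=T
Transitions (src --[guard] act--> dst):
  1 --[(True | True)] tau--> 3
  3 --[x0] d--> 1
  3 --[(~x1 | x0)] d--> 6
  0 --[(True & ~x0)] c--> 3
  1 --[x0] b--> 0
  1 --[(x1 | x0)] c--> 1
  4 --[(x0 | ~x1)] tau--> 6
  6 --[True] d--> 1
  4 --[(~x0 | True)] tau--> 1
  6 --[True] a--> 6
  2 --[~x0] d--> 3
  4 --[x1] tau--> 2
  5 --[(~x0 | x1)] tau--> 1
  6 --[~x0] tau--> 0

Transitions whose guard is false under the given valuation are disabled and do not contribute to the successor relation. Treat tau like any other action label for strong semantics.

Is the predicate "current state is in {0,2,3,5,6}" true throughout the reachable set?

Allowed set {0,2,3,5,6}
R = {0,3}
  0: ok
  3: ok

Answer: INVARIANT HOLDS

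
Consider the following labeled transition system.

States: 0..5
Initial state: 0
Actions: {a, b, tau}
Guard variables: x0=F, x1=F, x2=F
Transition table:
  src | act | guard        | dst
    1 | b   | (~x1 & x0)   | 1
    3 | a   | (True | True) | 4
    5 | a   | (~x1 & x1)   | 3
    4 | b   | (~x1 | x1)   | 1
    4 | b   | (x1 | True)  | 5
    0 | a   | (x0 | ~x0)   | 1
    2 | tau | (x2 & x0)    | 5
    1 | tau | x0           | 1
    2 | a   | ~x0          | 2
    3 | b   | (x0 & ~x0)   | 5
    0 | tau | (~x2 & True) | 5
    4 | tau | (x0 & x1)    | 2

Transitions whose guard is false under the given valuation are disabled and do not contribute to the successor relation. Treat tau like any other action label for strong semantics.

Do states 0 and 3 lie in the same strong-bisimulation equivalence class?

Answer: NOT BISIMILAR

Trace:
Compute ~ classes (split until stable):
  π0 = {{0,1,2,3,4,5}}
  π1 = {{0},{1,5},{2,3},{4}}
  π2 = {{0},{1,5},{2},{3},{4}}
5 equivalence class(es) (converged in 3)
[0]={0}  [3]={3}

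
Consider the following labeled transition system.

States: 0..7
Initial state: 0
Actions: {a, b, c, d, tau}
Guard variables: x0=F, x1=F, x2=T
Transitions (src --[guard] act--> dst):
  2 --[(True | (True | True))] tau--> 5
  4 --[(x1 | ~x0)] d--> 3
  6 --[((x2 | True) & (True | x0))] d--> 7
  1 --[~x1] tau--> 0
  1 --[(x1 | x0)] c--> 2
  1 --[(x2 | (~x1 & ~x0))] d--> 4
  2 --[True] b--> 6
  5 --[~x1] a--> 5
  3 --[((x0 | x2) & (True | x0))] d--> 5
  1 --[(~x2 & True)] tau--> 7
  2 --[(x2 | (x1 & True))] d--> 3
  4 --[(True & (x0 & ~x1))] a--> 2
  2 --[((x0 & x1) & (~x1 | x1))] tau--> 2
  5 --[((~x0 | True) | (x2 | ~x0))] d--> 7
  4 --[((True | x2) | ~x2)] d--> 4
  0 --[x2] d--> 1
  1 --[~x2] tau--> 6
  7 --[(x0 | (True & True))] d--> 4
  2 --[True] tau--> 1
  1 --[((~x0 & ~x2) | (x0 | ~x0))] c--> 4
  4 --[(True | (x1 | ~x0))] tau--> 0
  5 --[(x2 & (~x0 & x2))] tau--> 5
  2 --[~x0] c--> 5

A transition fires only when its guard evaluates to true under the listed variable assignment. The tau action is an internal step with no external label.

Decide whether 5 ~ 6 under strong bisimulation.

Answer: NOT BISIMILAR

Working:
Compute ~ classes (split until stable):
  π0 = {{0,1,2,3,4,5,6,7}}
  π1 = {{0,3,6,7},{1},{2},{4},{5}}
  π2 = {{0},{1},{2},{3},{4},{5},{6},{7}}
8 equivalence class(es) (converged in 3)
5∈{5}, 6∈{6}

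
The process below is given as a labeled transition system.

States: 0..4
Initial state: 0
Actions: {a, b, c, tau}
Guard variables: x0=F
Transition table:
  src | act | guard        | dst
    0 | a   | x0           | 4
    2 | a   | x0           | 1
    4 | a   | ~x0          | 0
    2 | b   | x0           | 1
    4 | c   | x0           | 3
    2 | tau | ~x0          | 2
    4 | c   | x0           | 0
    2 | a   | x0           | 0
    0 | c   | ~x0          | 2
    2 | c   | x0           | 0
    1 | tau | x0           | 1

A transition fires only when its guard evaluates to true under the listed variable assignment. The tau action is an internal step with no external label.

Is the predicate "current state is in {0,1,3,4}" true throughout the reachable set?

Answer: INVARIANT VIOLATED at state 2

Trace:
Safe = {0,1,3,4}
Reachable = {0,2}
  0: safe
  2: ✗ unsafe
reach 2 via c — violates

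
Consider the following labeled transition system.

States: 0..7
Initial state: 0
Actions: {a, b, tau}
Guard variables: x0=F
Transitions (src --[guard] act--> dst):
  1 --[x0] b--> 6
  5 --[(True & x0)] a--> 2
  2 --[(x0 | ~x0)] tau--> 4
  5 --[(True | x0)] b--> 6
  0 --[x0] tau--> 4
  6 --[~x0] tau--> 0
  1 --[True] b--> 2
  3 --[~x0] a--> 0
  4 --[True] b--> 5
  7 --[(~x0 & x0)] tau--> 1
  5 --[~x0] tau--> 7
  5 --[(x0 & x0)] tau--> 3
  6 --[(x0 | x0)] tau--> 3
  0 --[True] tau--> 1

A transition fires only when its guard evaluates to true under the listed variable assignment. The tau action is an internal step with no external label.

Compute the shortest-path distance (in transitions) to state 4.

Answer: 3

Trace:
Breadth-first toward 4:
  depth 0: {0}
  depth 1: {1}
  depth 2: {2}
  depth 3: {4}
first hit 4 at d=3 via tau·b·tau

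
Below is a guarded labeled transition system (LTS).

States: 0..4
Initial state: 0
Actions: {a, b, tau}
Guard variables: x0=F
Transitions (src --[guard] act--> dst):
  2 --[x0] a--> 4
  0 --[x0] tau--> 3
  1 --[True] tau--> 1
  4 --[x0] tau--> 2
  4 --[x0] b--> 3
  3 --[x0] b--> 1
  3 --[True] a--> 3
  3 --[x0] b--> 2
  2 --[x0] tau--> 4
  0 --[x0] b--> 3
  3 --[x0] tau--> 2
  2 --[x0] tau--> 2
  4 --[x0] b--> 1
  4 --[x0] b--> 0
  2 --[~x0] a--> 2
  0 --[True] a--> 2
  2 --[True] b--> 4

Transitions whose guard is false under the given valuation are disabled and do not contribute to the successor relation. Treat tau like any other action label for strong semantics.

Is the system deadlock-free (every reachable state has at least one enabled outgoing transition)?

Answer: DEADLOCK at state 4

Working:
Reach set: {0,2,4}
  0: a→2  [deg 1]
  2: a→2  b→4  [deg 2]
  4: ∅  [STUCK]
witness 4: a·b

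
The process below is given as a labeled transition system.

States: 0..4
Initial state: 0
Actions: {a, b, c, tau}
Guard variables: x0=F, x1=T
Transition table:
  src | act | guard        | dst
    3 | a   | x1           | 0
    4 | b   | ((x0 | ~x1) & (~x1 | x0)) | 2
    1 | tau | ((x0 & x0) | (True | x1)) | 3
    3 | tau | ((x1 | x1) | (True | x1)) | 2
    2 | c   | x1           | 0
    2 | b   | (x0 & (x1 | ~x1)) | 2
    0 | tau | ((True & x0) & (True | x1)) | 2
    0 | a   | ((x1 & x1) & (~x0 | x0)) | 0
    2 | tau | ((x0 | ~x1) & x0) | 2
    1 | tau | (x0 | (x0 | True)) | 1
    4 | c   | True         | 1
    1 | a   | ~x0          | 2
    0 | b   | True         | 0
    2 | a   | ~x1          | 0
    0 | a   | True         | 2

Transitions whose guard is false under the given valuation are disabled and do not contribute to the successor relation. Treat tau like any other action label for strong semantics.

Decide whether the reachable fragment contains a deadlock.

R = {0,2}
  0: a→0  a→2  b→0  [3 out]
  2: c→0  [1 out]

Answer: DEADLOCK-FREE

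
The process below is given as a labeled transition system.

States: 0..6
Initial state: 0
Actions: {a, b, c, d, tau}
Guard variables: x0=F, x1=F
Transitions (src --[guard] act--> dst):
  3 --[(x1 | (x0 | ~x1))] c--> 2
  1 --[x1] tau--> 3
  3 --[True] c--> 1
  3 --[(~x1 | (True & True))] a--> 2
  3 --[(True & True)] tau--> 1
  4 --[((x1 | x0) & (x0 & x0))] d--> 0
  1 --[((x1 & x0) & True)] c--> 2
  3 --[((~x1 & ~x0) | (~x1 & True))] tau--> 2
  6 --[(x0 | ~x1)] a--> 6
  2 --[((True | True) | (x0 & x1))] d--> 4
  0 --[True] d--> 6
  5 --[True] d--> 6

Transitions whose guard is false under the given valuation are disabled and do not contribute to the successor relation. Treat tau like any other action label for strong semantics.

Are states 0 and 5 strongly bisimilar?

Bisimulation quotient by refinement:
  round 0: {{0,1,2,3,4,5,6}}
  round 1: {{0,2,5},{1,4},{3},{6}}
  round 2: {{0,5},{1,4},{2},{3},{6}}
Fixed point at round 3; 5 class(es).
0∈{0,5}, 5∈{0,5}

Answer: BISIMILAR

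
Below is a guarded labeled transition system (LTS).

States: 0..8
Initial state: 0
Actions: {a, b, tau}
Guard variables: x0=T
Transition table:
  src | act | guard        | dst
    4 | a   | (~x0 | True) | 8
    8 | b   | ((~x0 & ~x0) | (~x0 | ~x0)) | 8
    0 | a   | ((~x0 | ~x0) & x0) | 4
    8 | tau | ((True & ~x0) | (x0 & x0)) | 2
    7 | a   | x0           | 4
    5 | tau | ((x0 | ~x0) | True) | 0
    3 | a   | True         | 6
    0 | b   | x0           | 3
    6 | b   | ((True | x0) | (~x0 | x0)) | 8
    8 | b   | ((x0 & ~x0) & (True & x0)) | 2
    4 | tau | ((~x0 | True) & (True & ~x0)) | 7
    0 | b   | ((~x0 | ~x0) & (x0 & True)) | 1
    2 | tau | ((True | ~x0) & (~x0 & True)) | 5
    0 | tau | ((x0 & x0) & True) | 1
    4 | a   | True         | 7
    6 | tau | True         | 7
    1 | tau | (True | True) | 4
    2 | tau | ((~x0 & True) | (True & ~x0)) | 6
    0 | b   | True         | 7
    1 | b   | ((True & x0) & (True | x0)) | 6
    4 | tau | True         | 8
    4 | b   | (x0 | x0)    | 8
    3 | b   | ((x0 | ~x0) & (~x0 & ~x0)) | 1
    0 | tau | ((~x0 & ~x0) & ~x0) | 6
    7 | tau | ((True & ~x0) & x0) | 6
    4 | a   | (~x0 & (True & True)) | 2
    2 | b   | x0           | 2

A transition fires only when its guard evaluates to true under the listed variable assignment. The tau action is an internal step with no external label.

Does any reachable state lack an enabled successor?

Answer: DEADLOCK-FREE

Analysis:
R = {0,1,2,3,4,6,7,8}
  0: b→3  b→7  tau→1  [3 exit(s)]
  1: b→6  tau→4  [2 exit(s)]
  2: b→2  [1 exit(s)]
  3: a→6  [1 exit(s)]
  4: a→7  a→8  b→8  tau→8  [4 exit(s)]
  6: b→8  tau→7  [2 exit(s)]
  7: a→4  [1 exit(s)]
  8: tau→2  [1 exit(s)]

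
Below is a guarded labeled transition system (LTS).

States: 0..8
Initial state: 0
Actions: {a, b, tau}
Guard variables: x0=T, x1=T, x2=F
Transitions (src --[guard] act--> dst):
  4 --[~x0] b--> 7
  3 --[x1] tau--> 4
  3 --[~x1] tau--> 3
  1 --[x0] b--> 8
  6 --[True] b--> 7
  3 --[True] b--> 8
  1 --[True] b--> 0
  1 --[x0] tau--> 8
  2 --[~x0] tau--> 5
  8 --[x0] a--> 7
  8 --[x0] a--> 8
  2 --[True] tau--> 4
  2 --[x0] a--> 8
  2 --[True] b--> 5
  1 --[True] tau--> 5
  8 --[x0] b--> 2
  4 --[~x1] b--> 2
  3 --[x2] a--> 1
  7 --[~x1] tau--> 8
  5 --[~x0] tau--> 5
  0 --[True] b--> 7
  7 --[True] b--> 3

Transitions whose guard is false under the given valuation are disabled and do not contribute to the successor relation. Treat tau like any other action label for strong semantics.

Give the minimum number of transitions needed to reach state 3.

Answer: 2

Trace:
Breadth-first toward 3:
  depth 0: {0}
  depth 1: {7}
  depth 2: {3}
first hit 3 at d=2 via b·b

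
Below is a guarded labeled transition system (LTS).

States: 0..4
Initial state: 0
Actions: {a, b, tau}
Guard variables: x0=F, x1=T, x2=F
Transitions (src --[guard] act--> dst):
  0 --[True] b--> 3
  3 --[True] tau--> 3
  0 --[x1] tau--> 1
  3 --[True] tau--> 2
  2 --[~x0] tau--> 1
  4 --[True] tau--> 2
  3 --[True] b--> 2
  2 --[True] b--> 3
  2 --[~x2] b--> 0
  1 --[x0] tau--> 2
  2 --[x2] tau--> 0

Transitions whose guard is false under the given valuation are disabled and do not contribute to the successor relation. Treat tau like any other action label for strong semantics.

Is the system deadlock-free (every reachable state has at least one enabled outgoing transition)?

Answer: DEADLOCK at state 1

Trace:
Reachable = {0,1,2,3}
  0: b→3  tau→1  [deg 2]
  1: ∅  [STUCK]
  2: b→0  b→3  tau→1  [deg 3]
  3: b→2  tau→2  tau→3  [deg 3]
Path to 1: tau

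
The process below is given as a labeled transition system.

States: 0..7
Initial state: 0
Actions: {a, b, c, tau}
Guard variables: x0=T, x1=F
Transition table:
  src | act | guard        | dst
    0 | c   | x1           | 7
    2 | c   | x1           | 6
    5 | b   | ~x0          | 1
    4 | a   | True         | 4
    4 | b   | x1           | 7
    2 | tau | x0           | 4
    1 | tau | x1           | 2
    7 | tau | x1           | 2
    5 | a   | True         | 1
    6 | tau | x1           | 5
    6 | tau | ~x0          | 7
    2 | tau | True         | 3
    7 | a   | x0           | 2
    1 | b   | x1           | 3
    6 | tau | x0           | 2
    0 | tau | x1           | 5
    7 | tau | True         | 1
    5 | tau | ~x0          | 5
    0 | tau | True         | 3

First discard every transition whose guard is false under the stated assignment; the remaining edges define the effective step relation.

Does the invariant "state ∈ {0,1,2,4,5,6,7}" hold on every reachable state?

Answer: INVARIANT VIOLATED at state 3

Working:
Inv-set: {0,1,2,4,5,6,7}
R = {0,3}
  0: safe
  3: ✗ unsafe
reach 3 via tau — violates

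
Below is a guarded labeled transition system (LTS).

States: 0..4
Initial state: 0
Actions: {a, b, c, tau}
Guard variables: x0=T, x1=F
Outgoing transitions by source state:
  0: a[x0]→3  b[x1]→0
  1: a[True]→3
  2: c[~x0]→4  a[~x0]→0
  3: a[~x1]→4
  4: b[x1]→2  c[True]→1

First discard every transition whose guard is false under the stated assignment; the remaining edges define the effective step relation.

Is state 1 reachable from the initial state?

4 transition(s) survive guard evaluation.
Layer 0: {0}
Layer 1: {3}  cumulative {0,3}
Layer 2: {4}  cumulative {0,3,4}
Layer 3: {1}  cumulative {0,1,3,4}
Reachable = {0,1,3,4}
trace reaching 1: a·a·c

Answer: REACHABLE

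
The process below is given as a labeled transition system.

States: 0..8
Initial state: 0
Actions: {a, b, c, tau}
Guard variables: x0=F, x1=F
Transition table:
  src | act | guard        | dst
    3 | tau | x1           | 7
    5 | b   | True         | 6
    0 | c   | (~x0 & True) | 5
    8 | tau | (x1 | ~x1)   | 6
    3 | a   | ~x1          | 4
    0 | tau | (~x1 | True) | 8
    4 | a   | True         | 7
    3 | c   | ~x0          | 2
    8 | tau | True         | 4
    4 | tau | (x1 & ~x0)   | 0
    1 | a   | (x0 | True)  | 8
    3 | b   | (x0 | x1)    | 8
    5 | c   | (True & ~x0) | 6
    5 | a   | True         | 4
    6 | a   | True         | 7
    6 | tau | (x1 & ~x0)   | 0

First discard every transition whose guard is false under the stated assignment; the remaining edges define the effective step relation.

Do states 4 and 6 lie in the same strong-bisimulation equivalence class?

Answer: BISIMILAR

Analysis:
Refine partition for ~:
  round 0: {{0,1,2,3,4,5,6,7,8}}
  round 1: {{0},{1,4,6},{2,7},{3},{5},{8}}
  round 2: {{0},{1},{2,7},{3},{4,6},{5},{8}}
Fixed point at round 3; 7 class(es).
class of 4: {4,6}; class of 6: {4,6}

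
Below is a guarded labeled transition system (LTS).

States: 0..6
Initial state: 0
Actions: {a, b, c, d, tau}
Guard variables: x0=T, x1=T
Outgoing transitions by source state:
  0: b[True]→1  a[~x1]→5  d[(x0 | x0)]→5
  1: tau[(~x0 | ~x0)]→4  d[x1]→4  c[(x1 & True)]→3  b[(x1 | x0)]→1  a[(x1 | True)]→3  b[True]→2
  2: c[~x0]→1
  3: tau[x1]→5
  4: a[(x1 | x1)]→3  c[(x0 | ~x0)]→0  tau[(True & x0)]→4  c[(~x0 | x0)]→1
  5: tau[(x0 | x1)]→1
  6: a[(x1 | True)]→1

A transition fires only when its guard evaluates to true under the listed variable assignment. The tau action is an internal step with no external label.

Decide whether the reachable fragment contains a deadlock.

Answer: DEADLOCK at state 2

Analysis:
R = {0,1,2,3,4,5}
  0: b→1  d→5  [2 exit(s)]
  1: a→3  b→1  b→2  c→3  d→4  [5 exit(s)]
  2: ∅  [no exit]
  3: tau→5  [1 exit(s)]
  4: a→3  c→0  c→1  tau→4  [4 exit(s)]
  5: tau→1  [1 exit(s)]
witness 2: b·b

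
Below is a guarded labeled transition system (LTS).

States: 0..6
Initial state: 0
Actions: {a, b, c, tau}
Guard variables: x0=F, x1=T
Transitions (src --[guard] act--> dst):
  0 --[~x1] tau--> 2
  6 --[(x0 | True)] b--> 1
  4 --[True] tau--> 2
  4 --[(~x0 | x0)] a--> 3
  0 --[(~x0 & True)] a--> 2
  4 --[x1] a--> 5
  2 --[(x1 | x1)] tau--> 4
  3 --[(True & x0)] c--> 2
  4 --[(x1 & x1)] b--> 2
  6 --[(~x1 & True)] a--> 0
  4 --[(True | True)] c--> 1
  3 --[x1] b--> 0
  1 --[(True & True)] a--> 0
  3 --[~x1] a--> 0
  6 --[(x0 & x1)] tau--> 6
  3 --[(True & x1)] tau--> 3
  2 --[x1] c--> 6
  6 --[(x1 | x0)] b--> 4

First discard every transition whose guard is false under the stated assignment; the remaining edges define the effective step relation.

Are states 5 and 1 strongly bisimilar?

Compute ~ classes (split until stable):
  P[0] = {{0,1,2,3,4,5,6}}
  P[1] = {{0,1},{2},{3},{4},{5},{6}}
  P[2] = {{0},{1},{2},{3},{4},{5},{6}}
7 equivalence class(es) (converged in 3)
class of 5: {5}; class of 1: {1}

Answer: NOT BISIMILAR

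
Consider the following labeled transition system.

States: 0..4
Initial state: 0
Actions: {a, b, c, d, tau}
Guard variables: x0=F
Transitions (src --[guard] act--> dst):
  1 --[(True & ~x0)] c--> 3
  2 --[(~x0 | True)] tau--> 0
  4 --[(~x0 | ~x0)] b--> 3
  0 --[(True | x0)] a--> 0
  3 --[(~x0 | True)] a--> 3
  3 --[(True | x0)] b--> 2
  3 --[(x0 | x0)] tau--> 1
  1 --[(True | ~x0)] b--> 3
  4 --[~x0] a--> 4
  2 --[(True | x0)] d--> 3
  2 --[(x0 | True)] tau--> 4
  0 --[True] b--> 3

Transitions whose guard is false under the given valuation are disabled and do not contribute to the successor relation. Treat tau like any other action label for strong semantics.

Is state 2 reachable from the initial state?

Guard filter leaves 11 enabled edge(s).
depth 0: {0}
depth 1: {3}  cumulative {0,3}
depth 2: {2}  cumulative {0,2,3}
depth 3: {4}  cumulative {0,2,3,4}
Reach set: {0,2,3,4}
witness 2: b·b

Answer: REACHABLE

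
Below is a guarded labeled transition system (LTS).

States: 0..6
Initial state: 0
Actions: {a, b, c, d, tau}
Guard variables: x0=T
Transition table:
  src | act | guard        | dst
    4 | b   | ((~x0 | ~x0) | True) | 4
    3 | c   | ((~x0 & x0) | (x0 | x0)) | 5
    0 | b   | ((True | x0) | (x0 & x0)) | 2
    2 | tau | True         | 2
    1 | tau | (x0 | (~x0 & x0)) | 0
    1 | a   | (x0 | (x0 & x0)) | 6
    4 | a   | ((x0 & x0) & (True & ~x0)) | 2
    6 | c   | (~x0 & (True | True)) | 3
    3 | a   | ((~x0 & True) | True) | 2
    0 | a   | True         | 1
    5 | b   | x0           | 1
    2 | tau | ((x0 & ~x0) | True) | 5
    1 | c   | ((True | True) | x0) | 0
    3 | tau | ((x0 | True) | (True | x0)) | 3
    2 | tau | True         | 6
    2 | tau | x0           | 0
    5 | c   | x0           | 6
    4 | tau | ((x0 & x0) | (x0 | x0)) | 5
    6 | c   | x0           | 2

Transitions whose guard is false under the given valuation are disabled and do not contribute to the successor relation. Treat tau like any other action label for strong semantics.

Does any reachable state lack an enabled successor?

Answer: DEADLOCK-FREE

Analysis:
R = {0,1,2,5,6}
  0: a→1  b→2  [2 out]
  1: a→6  c→0  tau→0  [3 out]
  2: tau→0  tau→2  tau→5  tau→6  [4 out]
  5: b→1  c→6  [2 out]
  6: c→2  [1 out]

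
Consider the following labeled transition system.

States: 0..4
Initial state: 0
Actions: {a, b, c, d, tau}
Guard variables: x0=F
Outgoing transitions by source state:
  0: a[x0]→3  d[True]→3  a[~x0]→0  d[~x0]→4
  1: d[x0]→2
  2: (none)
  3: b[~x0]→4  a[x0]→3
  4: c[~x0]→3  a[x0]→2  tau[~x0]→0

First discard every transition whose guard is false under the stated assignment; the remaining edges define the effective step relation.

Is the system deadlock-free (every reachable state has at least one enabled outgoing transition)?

Answer: DEADLOCK-FREE

Working:
Reachable = {0,3,4}
  0: a→0  d→3  d→4  [3 out]
  3: b→4  [1 out]
  4: c→3  tau→0  [2 out]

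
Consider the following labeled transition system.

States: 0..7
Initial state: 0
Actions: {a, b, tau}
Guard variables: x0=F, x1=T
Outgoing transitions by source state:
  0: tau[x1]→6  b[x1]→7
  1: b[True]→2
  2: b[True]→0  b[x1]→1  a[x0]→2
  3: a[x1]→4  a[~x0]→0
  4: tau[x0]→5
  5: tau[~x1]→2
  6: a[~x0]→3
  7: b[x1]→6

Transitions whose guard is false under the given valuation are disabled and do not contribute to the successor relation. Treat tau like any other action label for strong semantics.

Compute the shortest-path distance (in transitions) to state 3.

Layered search for 3:
  depth 0: {0}
  depth 1: {6,7}
  depth 2: {3}
3 enters at depth 2; path tau·a

Answer: 2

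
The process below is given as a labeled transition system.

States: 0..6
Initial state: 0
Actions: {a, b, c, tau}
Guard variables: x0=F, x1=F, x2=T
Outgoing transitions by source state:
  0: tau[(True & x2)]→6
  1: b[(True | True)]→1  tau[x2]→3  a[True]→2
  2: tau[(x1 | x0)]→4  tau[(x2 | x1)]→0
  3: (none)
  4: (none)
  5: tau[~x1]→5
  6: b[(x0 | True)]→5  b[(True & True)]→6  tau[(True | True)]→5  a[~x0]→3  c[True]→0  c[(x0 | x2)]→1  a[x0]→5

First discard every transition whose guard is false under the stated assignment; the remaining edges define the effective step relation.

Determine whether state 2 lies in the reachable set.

Guard filter leaves 12 enabled edge(s).
L0 = {0}
L1 = {6}  total {0,6}
L2 = {1,3,5}  total {0,1,3,5,6}
L3 = {2}  total {0,1,2,3,5,6}
R = {0,1,2,3,5,6}
witness 2: tau·c·a

Answer: REACHABLE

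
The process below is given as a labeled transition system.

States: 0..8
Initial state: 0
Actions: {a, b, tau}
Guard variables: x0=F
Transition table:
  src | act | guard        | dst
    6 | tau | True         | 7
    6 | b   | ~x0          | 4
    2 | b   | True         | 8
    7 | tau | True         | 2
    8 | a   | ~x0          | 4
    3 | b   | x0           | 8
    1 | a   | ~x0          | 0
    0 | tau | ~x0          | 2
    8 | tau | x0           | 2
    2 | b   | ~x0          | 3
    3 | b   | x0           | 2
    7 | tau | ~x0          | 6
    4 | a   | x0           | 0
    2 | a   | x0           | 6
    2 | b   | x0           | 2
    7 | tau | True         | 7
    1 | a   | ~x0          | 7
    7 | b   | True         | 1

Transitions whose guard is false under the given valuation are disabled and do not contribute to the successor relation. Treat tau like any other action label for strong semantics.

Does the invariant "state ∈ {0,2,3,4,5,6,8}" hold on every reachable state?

Answer: INVARIANT HOLDS

Analysis:
Allowed set {0,2,3,4,5,6,8}
R = {0,2,3,4,8}
  0: safe
  2: safe
  3: safe
  4: safe
  8: safe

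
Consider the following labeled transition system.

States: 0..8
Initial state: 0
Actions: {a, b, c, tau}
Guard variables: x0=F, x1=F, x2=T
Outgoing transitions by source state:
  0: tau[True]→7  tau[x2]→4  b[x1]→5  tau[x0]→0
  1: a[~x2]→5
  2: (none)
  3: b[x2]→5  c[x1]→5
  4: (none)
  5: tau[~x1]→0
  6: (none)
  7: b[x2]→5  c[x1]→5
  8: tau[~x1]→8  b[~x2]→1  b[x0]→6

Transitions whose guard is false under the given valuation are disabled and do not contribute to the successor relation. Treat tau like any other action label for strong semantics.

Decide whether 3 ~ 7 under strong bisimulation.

Answer: BISIMILAR

Trace:
Refine partition for ~:
  round 0: {{0,1,2,3,4,5,6,7,8}}
  round 1: {{0,5,8},{1,2,4,6},{3,7}}
  round 2: {{0},{1,2,4,6},{3,7},{5,8}}
  round 3: {{0},{1,2,4,6},{3,7},{5},{8}}
Fixed point at round 4; 5 class(es).
3∈{3,7}, 7∈{3,7}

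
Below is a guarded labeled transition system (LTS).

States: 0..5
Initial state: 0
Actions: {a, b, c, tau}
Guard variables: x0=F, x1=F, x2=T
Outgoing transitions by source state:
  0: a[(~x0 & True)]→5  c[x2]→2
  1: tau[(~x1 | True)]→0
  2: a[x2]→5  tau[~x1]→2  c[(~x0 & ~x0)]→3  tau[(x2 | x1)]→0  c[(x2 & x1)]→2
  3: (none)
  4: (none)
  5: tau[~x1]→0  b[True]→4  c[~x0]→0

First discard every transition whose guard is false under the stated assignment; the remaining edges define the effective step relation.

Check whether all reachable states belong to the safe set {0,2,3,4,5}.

Inv-set: {0,2,3,4,5}
Reachable = {0,2,3,4,5}
  0: safe
  2: safe
  3: safe
  4: safe
  5: safe

Answer: INVARIANT HOLDS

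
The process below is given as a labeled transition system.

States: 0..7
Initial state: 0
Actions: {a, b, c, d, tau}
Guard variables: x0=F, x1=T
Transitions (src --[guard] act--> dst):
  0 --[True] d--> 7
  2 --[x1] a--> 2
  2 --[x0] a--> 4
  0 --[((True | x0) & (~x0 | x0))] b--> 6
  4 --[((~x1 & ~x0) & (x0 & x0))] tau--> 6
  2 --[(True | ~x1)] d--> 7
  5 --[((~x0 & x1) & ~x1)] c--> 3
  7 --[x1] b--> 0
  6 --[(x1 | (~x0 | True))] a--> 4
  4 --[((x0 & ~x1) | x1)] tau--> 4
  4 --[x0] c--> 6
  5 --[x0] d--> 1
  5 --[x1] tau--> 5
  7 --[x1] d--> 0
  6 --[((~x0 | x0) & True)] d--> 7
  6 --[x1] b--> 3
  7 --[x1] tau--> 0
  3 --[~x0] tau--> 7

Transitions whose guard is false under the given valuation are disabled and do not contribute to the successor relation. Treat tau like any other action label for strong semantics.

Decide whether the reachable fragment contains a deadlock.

Reachable = {0,3,4,6,7}
  0: b→6  d→7  [deg 2]
  3: tau→7  [deg 1]
  4: tau→4  [deg 1]
  6: a→4  b→3  d→7  [deg 3]
  7: b→0  d→0  tau→0  [deg 3]

Answer: DEADLOCK-FREE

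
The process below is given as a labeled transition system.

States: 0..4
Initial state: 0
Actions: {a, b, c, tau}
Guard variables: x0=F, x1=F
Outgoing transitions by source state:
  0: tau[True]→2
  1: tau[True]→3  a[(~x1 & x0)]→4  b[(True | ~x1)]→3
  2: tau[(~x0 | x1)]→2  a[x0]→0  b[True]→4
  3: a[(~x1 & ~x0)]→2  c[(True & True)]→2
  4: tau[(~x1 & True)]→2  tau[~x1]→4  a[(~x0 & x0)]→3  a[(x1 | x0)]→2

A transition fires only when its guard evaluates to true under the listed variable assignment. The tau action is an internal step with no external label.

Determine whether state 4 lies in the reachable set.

Answer: REACHABLE

Working:
After dropping false guards: 9 live edges.
L0 = {0}
L1 = {2}  total {0,2}
L2 = {4}  total {0,2,4}
Reach set: {0,2,4}
Path to 4: tau·b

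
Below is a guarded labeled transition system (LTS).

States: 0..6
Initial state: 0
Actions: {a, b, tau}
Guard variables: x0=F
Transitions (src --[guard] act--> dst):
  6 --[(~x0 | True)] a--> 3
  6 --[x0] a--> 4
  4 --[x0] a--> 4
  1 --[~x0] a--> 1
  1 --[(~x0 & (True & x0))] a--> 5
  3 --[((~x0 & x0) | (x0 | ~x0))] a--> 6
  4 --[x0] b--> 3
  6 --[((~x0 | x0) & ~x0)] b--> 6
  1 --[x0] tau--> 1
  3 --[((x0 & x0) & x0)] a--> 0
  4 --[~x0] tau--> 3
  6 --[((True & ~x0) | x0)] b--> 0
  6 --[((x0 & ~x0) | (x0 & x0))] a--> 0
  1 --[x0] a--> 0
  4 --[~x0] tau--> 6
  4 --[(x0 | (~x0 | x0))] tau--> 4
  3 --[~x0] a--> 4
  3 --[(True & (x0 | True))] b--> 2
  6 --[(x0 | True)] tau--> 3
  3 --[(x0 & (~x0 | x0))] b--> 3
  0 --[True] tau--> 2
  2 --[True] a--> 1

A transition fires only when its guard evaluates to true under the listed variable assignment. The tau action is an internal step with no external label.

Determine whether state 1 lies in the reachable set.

After dropping false guards: 13 live edges.
L0 = {0}
L1 = {2}  cumulative {0,2}
L2 = {1}  cumulative {0,1,2}
Reach set: {0,1,2}
trace reaching 1: tau·a

Answer: REACHABLE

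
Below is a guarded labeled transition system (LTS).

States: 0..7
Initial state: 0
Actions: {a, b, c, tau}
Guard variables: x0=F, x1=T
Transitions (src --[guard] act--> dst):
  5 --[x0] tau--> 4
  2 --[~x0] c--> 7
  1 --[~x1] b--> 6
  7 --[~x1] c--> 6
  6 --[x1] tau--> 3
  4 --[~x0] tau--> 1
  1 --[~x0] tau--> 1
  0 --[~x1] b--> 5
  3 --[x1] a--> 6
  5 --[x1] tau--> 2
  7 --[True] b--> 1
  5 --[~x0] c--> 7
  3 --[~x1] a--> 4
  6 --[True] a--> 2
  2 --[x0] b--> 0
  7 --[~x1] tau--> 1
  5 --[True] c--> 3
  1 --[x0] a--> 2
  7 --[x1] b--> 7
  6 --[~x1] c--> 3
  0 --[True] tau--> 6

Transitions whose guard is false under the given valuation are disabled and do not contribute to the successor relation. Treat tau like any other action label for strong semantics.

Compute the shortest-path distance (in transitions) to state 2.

Layered search for 2:
  depth 0: {0}
  depth 1: {6}
  depth 2: {2,3}
depth(2)=2, e.g. tau·a

Answer: 2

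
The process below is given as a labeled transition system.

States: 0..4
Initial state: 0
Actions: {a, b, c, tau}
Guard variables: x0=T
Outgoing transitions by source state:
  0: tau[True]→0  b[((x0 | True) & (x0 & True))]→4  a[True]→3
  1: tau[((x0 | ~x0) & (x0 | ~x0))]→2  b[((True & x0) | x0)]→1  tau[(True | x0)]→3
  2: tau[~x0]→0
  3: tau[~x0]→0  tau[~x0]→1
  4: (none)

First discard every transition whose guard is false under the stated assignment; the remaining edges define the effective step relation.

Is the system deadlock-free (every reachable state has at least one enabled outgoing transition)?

Answer: DEADLOCK at state 3

Trace:
Reach set: {0,3,4}
  0: a→3  b→4  tau→0  [3 exit(s)]
  3: ∅  [STUCK]
  4: ∅  [STUCK]
trace reaching 3: a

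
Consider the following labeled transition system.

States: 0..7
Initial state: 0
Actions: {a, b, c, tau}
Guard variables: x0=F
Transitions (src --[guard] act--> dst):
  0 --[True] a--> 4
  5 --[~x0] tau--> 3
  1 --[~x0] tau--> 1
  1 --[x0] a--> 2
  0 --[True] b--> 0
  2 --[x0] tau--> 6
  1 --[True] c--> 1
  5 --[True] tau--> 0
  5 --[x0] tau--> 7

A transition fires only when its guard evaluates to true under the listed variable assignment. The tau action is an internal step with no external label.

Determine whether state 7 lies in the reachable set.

Answer: UNREACHABLE

Analysis:
After dropping false guards: 6 live edges.
depth 0: {0}
depth 1: {4}  cumulative {0,4}
R = {0,4}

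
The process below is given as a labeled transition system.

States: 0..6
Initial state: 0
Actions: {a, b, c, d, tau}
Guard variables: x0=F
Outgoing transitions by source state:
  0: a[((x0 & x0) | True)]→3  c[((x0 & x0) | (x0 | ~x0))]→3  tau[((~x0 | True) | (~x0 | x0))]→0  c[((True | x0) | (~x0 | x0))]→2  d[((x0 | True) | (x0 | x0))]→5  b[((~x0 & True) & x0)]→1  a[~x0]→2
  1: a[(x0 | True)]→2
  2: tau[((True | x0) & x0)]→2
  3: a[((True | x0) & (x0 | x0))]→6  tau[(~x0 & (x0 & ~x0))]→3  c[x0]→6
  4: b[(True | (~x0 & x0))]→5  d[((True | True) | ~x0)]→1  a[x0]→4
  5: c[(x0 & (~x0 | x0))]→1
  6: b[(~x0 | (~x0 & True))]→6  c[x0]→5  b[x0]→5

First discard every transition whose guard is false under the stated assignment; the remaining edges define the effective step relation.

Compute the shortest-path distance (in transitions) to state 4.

Layered search for 4:
  Layer 0: {0}
  Layer 1: {2,3,5}
4 never appears.

Answer: UNREACHABLE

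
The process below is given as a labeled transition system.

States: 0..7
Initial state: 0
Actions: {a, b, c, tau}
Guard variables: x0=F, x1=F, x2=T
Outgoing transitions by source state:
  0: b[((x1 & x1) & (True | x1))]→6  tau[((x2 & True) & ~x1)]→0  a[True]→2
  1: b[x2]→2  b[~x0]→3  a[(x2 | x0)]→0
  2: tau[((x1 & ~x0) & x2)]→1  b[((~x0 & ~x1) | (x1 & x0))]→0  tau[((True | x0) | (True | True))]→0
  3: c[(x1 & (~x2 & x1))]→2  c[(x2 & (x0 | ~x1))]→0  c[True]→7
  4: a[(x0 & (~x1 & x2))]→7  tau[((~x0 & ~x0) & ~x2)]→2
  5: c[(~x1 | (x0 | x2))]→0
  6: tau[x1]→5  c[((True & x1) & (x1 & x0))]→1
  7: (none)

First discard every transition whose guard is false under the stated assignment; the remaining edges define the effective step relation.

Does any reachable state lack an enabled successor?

Reachable = {0,2}
  0: a→2  tau→0  [deg 2]
  2: b→0  tau→0  [deg 2]

Answer: DEADLOCK-FREE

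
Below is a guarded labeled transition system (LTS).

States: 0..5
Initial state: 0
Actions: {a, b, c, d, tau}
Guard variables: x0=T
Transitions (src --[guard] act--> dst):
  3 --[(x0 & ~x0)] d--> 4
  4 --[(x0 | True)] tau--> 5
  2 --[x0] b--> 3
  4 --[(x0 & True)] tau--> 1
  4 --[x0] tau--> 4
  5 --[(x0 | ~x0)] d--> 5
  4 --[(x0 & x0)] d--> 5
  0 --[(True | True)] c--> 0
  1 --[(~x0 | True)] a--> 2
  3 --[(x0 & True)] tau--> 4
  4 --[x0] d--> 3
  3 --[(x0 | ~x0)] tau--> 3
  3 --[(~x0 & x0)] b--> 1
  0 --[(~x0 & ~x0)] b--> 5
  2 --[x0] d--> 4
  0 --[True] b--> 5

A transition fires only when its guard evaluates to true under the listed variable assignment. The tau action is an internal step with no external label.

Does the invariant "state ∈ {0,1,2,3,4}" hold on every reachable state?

Answer: INVARIANT VIOLATED at state 5

Trace:
Inv-set: {0,1,2,3,4}
Reach set: {0,5}
  0: ✓
  5: ✗ unsafe
reach 5 via b — violates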